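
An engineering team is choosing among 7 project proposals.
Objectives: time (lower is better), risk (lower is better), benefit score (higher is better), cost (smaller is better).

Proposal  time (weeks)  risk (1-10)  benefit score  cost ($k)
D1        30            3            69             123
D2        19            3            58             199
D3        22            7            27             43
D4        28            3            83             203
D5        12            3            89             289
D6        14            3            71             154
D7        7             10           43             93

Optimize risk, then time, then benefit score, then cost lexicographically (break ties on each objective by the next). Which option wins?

D5

First minimize risk: best is 3, kept {D1, D2, D4, D5, D6}.
Then minimize time: best is 12, kept {D5}.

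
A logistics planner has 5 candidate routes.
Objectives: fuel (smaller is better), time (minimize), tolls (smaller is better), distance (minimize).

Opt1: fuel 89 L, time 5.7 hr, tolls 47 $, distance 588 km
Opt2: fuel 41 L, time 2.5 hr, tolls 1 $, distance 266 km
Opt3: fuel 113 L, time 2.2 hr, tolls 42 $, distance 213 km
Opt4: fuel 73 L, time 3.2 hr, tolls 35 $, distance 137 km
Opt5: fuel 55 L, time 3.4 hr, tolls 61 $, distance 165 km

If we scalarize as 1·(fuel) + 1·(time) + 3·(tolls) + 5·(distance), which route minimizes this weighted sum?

Opt1: 1·89 + 1·5.7 + 3·47 + 5·588 = 3175.7
Opt2: 1·41 + 1·2.5 + 3·1 + 5·266 = 1376.5
Opt3: 1·113 + 1·2.2 + 3·42 + 5·213 = 1306.2
Opt4: 1·73 + 1·3.2 + 3·35 + 5·137 = 866.2
Opt5: 1·55 + 1·3.4 + 3·61 + 5·165 = 1066.4
Lowest: Opt4 at 866.2.

Opt4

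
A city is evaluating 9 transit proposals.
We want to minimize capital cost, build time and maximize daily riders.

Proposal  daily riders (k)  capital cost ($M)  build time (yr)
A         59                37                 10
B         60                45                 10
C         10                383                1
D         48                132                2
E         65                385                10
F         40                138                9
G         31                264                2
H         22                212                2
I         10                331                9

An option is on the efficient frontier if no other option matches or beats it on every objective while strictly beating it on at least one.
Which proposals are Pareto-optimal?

A: not dominated (best capital cost).
B: not dominated.
C: not dominated (best build time).
D: not dominated.
E: not dominated (best daily riders).
F: dominated by D (daily riders 48≥40, capital cost 132≤138, build time 2≤9).
G: dominated by D (daily riders 48≥31, capital cost 132≤264, build time 2≤2).
H: dominated by D (daily riders 48≥22, capital cost 132≤212, build time 2≤2).
I: dominated by D (daily riders 48≥10, capital cost 132≤331, build time 2≤9).

A, B, C, D, E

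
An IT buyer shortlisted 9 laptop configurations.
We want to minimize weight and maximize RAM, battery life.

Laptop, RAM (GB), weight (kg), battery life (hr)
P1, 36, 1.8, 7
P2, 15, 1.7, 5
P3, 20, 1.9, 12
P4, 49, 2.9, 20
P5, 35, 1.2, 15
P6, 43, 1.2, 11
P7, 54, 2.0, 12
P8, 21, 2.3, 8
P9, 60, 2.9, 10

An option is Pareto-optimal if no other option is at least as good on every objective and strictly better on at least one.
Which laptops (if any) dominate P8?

P5: RAM 35≥21, weight 1.2≤2.3, battery life 15≥8 — dominates P8.
P6: RAM 43≥21, weight 1.2≤2.3, battery life 11≥8 — dominates P8.
P7: RAM 54≥21, weight 2.0≤2.3, battery life 12≥8 — dominates P8.
Others (P1, P2, P3, P4, P9) are each worse than P8 on at least one objective.

P5, P6, P7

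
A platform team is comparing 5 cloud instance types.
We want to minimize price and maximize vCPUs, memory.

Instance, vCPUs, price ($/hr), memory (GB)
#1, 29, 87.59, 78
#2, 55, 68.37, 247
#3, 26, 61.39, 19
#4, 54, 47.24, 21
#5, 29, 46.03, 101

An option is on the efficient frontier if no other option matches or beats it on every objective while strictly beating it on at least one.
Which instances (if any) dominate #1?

#2, #5

#2: vCPUs 55≥29, price 68.37≤87.59, memory 247≥78 — dominates #1.
#5: vCPUs 29≥29, price 46.03≤87.59, memory 101≥78 — dominates #1.
Others (#3, #4) are each worse than #1 on at least one objective.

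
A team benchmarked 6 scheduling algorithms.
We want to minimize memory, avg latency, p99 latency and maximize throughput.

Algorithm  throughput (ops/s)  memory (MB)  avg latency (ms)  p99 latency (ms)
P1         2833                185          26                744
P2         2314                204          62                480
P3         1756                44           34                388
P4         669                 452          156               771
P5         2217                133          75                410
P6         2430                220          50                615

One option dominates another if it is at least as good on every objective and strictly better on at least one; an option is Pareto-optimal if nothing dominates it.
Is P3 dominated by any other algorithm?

P1: worse on memory (185 vs 44).
P2: worse on memory (204 vs 44).
P4: worse on throughput (669 vs 1756).
P5: worse on memory (133 vs 44).
P6: worse on memory (220 vs 44).
No option is at least as good as P3 on every objective and strictly better on one.

No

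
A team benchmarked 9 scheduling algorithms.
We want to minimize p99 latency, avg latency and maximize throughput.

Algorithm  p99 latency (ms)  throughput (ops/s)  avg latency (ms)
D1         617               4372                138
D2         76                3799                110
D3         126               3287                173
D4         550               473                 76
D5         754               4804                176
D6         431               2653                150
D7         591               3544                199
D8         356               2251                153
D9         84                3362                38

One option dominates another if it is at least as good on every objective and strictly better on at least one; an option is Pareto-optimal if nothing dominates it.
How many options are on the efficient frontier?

D1: not dominated.
D2: not dominated (best p99 latency).
D3: dominated by D2 (p99 latency 76≤126, throughput 3799≥3287, avg latency 110≤173).
D4: dominated by D9 (p99 latency 84≤550, throughput 3362≥473, avg latency 38≤76).
D5: not dominated (best throughput).
D6: dominated by D2 (p99 latency 76≤431, throughput 3799≥2653, avg latency 110≤150).
D7: dominated by D2 (p99 latency 76≤591, throughput 3799≥3544, avg latency 110≤199).
D8: dominated by D2 (p99 latency 76≤356, throughput 3799≥2251, avg latency 110≤153).
D9: not dominated (best avg latency).
Pareto-optimal: D1, D2, D5, D9 → 4.

4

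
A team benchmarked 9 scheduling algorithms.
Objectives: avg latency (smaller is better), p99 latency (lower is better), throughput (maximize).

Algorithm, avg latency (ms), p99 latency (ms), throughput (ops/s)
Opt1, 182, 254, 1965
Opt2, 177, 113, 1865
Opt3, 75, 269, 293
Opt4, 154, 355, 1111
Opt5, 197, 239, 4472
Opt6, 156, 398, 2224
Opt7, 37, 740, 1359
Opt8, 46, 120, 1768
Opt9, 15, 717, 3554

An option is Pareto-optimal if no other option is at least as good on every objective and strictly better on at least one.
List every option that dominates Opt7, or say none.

Opt9

Opt9: avg latency 15≤37, p99 latency 717≤740, throughput 3554≥1359 — dominates Opt7.
Others (Opt1, Opt2, Opt3, Opt4, Opt5, Opt6, Opt8) are each worse than Opt7 on at least one objective.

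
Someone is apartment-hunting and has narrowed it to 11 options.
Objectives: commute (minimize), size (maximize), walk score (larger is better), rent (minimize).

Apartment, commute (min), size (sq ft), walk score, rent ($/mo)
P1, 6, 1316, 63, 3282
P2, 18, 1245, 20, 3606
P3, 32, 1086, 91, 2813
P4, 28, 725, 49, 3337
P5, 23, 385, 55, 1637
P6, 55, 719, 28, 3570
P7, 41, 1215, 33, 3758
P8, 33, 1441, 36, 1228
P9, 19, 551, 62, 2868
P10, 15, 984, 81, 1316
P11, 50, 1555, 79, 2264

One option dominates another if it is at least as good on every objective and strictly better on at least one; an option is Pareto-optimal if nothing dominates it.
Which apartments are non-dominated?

P1: not dominated (best commute).
P2: dominated by P1 (commute 6≤18, size 1316≥1245, walk score 63≥20, rent 3282≤3606).
P3: not dominated (best walk score).
P4: dominated by P1 (commute 6≤28, size 1316≥725, walk score 63≥49, rent 3282≤3337).
P5: dominated by P10 (commute 15≤23, size 984≥385, walk score 81≥55, rent 1316≤1637).
P6: dominated by P1 (commute 6≤55, size 1316≥719, walk score 63≥28, rent 3282≤3570).
P7: dominated by P1 (commute 6≤41, size 1316≥1215, walk score 63≥33, rent 3282≤3758).
P8: not dominated (best rent).
P9: dominated by P10 (commute 15≤19, size 984≥551, walk score 81≥62, rent 1316≤2868).
P10: not dominated.
P11: not dominated (best size).

P1, P3, P8, P10, P11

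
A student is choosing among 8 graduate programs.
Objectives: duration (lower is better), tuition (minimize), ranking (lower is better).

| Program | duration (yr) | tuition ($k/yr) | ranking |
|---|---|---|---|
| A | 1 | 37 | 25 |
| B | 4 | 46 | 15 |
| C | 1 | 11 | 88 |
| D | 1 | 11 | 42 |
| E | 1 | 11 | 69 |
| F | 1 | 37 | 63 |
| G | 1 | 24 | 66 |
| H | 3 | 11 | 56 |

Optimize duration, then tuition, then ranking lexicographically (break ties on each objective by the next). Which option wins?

First minimize duration: best is 1, kept {A, C, D, E, F, G}.
Then minimize tuition: best is 11, kept {C, D, E}.
Then minimize ranking: best is 42, kept {D}.

D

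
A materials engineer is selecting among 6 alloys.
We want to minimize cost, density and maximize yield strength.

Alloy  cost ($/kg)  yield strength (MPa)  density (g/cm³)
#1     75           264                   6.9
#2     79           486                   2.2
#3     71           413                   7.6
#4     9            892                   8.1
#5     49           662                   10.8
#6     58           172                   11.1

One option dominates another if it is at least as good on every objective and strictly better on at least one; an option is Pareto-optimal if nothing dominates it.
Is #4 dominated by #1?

No

#1 vs #4: #1 is worse on cost (75 vs 9), so it does not dominate #4.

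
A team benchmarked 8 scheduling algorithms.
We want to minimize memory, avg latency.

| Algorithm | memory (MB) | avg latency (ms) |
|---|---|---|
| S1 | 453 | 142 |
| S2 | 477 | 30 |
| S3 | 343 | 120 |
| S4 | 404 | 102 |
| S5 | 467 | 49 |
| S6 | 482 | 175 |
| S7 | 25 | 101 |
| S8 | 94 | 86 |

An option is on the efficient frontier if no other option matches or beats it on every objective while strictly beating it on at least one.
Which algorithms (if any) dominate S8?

S1: worse on memory (453 vs 94).
S2: worse on memory (477 vs 94).
S3: worse on memory (343 vs 94).
S4: worse on memory (404 vs 94).
S5: worse on memory (467 vs 94).
S6: worse on memory (482 vs 94).
S7: worse on avg latency (101 vs 86).
No option dominates S8.

none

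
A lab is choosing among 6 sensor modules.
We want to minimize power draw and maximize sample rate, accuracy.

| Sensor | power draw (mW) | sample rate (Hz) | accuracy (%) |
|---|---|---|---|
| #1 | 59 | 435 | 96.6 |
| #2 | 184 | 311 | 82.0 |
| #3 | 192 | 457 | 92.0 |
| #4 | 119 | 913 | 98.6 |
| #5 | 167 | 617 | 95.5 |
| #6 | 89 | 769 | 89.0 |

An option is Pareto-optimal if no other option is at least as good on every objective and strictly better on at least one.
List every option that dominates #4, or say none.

none

#1: worse on sample rate (435 vs 913).
#2: worse on power draw (184 vs 119).
#3: worse on power draw (192 vs 119).
#5: worse on power draw (167 vs 119).
#6: worse on sample rate (769 vs 913).
No option dominates #4.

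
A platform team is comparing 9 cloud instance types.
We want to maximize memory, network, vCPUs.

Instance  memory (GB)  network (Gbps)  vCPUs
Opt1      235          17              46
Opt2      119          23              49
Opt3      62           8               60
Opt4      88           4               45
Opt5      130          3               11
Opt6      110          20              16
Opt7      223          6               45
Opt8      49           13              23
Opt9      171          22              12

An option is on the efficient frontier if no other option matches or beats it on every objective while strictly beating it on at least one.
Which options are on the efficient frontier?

Opt1, Opt2, Opt3, Opt9

Opt1: not dominated (best memory).
Opt2: not dominated (best network).
Opt3: not dominated (best vCPUs).
Opt4: dominated by Opt1 (memory 235≥88, network 17≥4, vCPUs 46≥45).
Opt5: dominated by Opt1 (memory 235≥130, network 17≥3, vCPUs 46≥11).
Opt6: dominated by Opt2 (memory 119≥110, network 23≥20, vCPUs 49≥16).
Opt7: dominated by Opt1 (memory 235≥223, network 17≥6, vCPUs 46≥45).
Opt8: dominated by Opt1 (memory 235≥49, network 17≥13, vCPUs 46≥23).
Opt9: not dominated.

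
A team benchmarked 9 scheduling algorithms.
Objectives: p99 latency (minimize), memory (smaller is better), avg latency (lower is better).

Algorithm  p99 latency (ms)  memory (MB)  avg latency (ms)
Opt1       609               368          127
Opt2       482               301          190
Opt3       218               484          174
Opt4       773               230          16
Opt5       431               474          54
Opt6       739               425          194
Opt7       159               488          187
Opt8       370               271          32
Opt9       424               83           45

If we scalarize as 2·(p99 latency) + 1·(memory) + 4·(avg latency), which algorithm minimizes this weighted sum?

Opt1: 2·609 + 1·368 + 4·127 = 2094
Opt2: 2·482 + 1·301 + 4·190 = 2025
Opt3: 2·218 + 1·484 + 4·174 = 1616
Opt4: 2·773 + 1·230 + 4·16 = 1840
Opt5: 2·431 + 1·474 + 4·54 = 1552
Opt6: 2·739 + 1·425 + 4·194 = 2679
Opt7: 2·159 + 1·488 + 4·187 = 1554
Opt8: 2·370 + 1·271 + 4·32 = 1139
Opt9: 2·424 + 1·83 + 4·45 = 1111
Lowest: Opt9 at 1111.

Opt9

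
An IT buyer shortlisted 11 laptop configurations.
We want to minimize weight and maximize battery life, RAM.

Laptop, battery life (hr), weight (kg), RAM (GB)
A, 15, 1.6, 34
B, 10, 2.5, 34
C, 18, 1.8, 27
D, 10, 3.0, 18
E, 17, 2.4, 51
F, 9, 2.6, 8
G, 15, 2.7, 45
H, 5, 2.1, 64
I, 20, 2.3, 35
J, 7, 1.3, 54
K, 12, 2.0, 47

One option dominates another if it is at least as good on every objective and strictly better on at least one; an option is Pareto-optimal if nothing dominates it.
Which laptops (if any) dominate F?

A, B, C, E, I, K

A: battery life 15≥9, weight 1.6≤2.6, RAM 34≥8 — dominates F.
B: battery life 10≥9, weight 2.5≤2.6, RAM 34≥8 — dominates F.
C: battery life 18≥9, weight 1.8≤2.6, RAM 27≥8 — dominates F.
E: battery life 17≥9, weight 2.4≤2.6, RAM 51≥8 — dominates F.
I: battery life 20≥9, weight 2.3≤2.6, RAM 35≥8 — dominates F.
K: battery life 12≥9, weight 2.0≤2.6, RAM 47≥8 — dominates F.
Others (D, G, H, J) are each worse than F on at least one objective.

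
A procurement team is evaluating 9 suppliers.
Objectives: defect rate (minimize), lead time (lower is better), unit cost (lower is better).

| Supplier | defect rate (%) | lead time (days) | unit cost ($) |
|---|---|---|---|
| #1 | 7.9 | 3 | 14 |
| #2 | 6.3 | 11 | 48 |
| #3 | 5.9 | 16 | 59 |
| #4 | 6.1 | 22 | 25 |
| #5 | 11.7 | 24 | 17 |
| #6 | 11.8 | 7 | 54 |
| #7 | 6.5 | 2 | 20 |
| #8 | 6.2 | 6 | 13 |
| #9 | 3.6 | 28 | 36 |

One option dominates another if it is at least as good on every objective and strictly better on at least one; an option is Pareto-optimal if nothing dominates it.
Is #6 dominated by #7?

Yes

#7 vs #6: defect rate 6.5≤11.8, lead time 2≤7, unit cost 20≤54 — #7 is at least as good on every objective with at least one strict improvement.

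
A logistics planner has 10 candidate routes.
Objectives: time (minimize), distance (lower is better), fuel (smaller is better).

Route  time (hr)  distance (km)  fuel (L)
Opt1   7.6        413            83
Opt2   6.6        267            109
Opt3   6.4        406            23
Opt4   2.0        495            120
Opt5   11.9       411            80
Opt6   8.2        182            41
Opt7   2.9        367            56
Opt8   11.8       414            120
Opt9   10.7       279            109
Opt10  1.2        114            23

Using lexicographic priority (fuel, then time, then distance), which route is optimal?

First minimize fuel: best is 23, kept {Opt3, Opt10}.
Then minimize time: best is 1.2, kept {Opt10}.

Opt10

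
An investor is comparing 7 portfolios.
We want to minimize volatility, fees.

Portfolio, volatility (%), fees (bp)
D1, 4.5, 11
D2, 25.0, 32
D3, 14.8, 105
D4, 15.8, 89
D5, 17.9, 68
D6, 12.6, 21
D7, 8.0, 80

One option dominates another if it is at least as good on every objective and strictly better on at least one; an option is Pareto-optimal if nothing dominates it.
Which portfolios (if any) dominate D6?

D1

D1: volatility 4.5≤12.6, fees 11≤21 — dominates D6.
Others (D2, D3, D4, D5, D7) are each worse than D6 on at least one objective.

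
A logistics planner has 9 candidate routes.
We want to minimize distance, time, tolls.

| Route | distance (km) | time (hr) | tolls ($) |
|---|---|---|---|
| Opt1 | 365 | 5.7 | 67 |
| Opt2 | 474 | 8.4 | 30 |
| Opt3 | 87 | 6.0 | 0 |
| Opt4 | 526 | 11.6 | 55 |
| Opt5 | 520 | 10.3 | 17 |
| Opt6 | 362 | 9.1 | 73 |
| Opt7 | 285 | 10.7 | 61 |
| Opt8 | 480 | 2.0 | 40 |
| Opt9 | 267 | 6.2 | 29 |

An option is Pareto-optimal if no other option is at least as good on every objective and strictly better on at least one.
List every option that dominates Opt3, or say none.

Opt1: worse on distance (365 vs 87).
Opt2: worse on distance (474 vs 87).
Opt4: worse on distance (526 vs 87).
Opt5: worse on distance (520 vs 87).
Opt6: worse on distance (362 vs 87).
Opt7: worse on distance (285 vs 87).
Opt8: worse on distance (480 vs 87).
Opt9: worse on distance (267 vs 87).
No option dominates Opt3.

none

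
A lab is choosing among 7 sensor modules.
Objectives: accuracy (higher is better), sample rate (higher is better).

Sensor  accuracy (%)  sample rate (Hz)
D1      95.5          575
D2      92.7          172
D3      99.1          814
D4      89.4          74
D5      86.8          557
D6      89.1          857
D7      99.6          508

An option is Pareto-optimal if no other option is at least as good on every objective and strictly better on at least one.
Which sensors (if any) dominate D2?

D1: accuracy 95.5≥92.7, sample rate 575≥172 — dominates D2.
D3: accuracy 99.1≥92.7, sample rate 814≥172 — dominates D2.
D7: accuracy 99.6≥92.7, sample rate 508≥172 — dominates D2.
Others (D4, D5, D6) are each worse than D2 on at least one objective.

D1, D3, D7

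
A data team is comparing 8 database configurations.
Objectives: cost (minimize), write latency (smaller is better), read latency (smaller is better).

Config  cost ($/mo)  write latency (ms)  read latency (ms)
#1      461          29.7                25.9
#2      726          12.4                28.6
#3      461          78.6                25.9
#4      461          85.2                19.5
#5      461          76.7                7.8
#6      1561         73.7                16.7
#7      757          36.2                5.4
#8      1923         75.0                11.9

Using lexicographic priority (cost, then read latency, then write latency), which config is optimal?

#5

First minimize cost: best is 461, kept {#1, #3, #4, #5}.
Then minimize read latency: best is 7.8, kept {#5}.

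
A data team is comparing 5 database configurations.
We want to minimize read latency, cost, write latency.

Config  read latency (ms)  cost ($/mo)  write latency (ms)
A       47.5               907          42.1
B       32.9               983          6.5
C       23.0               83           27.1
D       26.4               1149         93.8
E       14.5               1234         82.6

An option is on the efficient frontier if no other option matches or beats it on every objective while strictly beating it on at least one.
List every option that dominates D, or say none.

C

C: read latency 23.0≤26.4, cost 83≤1149, write latency 27.1≤93.8 — dominates D.
Others (A, B, E) are each worse than D on at least one objective.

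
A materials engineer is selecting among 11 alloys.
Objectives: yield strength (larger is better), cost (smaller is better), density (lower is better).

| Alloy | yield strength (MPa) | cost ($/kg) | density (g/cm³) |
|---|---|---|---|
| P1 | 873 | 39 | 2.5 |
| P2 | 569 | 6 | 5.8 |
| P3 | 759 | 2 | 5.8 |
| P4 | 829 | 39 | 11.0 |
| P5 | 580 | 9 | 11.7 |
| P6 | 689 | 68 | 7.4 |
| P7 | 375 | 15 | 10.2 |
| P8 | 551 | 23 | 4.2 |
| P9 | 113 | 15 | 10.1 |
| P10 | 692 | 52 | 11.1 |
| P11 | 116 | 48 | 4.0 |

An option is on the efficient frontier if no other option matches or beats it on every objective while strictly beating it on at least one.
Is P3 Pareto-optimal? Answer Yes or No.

P1: worse on cost (39 vs 2).
P2: worse on yield strength (569 vs 759).
P4: worse on cost (39 vs 2).
P5: worse on yield strength (580 vs 759).
P6: worse on yield strength (689 vs 759).
P7: worse on yield strength (375 vs 759).
P8: worse on yield strength (551 vs 759).
P9: worse on yield strength (113 vs 759).
P10: worse on yield strength (692 vs 759).
P11: worse on yield strength (116 vs 759).
No option is at least as good as P3 on every objective and strictly better on one.

Yes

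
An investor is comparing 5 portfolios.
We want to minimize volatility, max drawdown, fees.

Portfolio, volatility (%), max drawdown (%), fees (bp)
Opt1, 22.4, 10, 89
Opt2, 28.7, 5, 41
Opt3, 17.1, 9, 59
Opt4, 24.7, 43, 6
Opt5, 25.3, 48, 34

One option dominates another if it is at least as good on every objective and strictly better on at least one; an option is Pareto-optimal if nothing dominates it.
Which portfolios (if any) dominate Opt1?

Opt3: volatility 17.1≤22.4, max drawdown 9≤10, fees 59≤89 — dominates Opt1.
Others (Opt2, Opt4, Opt5) are each worse than Opt1 on at least one objective.

Opt3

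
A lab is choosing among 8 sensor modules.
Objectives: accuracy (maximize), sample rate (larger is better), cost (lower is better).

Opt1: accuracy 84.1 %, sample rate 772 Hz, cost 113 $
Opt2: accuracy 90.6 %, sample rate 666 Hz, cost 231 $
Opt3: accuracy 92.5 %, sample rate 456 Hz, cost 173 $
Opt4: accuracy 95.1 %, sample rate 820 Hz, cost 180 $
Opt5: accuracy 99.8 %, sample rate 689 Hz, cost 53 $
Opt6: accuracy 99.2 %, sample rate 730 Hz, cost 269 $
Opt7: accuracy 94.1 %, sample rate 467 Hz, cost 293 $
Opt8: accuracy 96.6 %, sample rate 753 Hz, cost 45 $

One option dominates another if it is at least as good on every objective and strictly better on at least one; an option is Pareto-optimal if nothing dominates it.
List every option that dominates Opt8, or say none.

none

Opt1: worse on accuracy (84.1 vs 96.6).
Opt2: worse on accuracy (90.6 vs 96.6).
Opt3: worse on accuracy (92.5 vs 96.6).
Opt4: worse on accuracy (95.1 vs 96.6).
Opt5: worse on sample rate (689 vs 753).
Opt6: worse on sample rate (730 vs 753).
Opt7: worse on accuracy (94.1 vs 96.6).
No option dominates Opt8.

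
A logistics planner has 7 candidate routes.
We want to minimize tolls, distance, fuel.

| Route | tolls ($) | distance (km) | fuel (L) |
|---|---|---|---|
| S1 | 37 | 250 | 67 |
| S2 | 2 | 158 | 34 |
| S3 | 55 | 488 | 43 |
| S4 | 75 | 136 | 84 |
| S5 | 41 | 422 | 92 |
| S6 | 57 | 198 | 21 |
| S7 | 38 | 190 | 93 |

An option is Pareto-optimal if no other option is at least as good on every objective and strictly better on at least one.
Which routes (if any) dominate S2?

S1: worse on tolls (37 vs 2).
S3: worse on tolls (55 vs 2).
S4: worse on tolls (75 vs 2).
S5: worse on tolls (41 vs 2).
S6: worse on tolls (57 vs 2).
S7: worse on tolls (38 vs 2).
No option dominates S2.

none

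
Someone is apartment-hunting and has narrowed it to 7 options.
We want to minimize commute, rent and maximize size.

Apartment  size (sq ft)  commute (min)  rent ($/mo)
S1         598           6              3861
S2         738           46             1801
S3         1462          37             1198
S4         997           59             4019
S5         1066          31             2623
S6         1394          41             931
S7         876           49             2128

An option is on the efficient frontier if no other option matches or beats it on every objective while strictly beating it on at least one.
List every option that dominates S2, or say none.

S3: size 1462≥738, commute 37≤46, rent 1198≤1801 — dominates S2.
S6: size 1394≥738, commute 41≤46, rent 931≤1801 — dominates S2.
Others (S1, S4, S5, S7) are each worse than S2 on at least one objective.

S3, S6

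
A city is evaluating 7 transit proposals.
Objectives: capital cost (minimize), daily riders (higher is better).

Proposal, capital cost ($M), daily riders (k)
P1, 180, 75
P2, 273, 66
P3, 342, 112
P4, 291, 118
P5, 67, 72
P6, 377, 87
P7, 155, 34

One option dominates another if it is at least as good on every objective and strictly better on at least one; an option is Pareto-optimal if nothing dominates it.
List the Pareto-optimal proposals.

P1: not dominated.
P2: dominated by P1 (capital cost 180≤273, daily riders 75≥66).
P3: dominated by P4 (capital cost 291≤342, daily riders 118≥112).
P4: not dominated (best daily riders).
P5: not dominated (best capital cost).
P6: dominated by P3 (capital cost 342≤377, daily riders 112≥87).
P7: dominated by P5 (capital cost 67≤155, daily riders 72≥34).

P1, P4, P5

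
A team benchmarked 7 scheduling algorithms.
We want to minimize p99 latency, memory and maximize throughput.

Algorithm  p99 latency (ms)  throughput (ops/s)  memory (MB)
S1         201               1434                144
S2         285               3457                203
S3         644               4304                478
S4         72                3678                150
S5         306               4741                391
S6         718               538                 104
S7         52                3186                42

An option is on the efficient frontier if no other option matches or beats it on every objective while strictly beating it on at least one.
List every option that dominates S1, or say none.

S7: p99 latency 52≤201, throughput 3186≥1434, memory 42≤144 — dominates S1.
Others (S2, S3, S4, S5, S6) are each worse than S1 on at least one objective.

S7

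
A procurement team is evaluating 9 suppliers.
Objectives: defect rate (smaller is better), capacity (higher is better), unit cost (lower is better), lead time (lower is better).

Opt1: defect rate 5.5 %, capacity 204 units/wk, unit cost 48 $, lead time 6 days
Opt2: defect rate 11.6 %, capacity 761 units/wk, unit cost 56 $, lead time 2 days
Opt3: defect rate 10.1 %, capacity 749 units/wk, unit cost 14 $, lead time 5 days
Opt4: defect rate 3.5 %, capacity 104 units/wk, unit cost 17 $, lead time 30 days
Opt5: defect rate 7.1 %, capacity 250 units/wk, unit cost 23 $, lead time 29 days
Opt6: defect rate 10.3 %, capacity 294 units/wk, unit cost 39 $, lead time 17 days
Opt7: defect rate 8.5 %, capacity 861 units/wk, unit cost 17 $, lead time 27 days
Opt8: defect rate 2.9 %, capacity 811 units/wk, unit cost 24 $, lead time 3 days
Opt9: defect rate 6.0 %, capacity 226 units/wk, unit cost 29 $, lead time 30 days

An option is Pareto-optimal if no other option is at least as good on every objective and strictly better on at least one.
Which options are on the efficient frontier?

Opt2, Opt3, Opt4, Opt5, Opt7, Opt8

Opt1: dominated by Opt8 (defect rate 2.9≤5.5, capacity 811≥204, unit cost 24≤48, lead time 3≤6).
Opt2: not dominated (best lead time).
Opt3: not dominated (best unit cost).
Opt4: not dominated.
Opt5: not dominated.
Opt6: dominated by Opt3 (defect rate 10.1≤10.3, capacity 749≥294, unit cost 14≤39, lead time 5≤17).
Opt7: not dominated (best capacity).
Opt8: not dominated (best defect rate).
Opt9: dominated by Opt8 (defect rate 2.9≤6.0, capacity 811≥226, unit cost 24≤29, lead time 3≤30).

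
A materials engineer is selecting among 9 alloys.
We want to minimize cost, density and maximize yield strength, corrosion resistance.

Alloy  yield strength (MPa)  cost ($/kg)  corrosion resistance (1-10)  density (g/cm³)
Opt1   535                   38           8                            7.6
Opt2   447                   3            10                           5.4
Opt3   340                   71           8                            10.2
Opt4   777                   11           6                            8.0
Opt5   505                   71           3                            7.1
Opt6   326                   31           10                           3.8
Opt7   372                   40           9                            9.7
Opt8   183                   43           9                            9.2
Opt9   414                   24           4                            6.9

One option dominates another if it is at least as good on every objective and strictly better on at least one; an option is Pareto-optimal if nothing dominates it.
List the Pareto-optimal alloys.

Opt1: not dominated.
Opt2: not dominated (best cost).
Opt3: dominated by Opt1 (yield strength 535≥340, cost 38≤71, corrosion resistance 8≥8, density 7.6≤10.2).
Opt4: not dominated (best yield strength).
Opt5: not dominated.
Opt6: not dominated (best density).
Opt7: dominated by Opt2 (yield strength 447≥372, cost 3≤40, corrosion resistance 10≥9, density 5.4≤9.7).
Opt8: dominated by Opt2 (yield strength 447≥183, cost 3≤43, corrosion resistance 10≥9, density 5.4≤9.2).
Opt9: dominated by Opt2 (yield strength 447≥414, cost 3≤24, corrosion resistance 10≥4, density 5.4≤6.9).

Opt1, Opt2, Opt4, Opt5, Opt6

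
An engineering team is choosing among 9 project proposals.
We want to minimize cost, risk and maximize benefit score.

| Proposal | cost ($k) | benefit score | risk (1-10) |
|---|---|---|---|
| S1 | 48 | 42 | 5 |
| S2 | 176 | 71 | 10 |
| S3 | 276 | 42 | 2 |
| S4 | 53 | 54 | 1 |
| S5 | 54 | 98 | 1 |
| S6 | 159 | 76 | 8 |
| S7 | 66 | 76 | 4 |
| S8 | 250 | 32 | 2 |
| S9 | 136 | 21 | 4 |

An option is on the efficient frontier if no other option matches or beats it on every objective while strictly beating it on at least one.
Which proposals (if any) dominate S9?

S4, S5, S7

S4: cost 53≤136, benefit score 54≥21, risk 1≤4 — dominates S9.
S5: cost 54≤136, benefit score 98≥21, risk 1≤4 — dominates S9.
S7: cost 66≤136, benefit score 76≥21, risk 4≤4 — dominates S9.
Others (S1, S2, S3, S6, S8) are each worse than S9 on at least one objective.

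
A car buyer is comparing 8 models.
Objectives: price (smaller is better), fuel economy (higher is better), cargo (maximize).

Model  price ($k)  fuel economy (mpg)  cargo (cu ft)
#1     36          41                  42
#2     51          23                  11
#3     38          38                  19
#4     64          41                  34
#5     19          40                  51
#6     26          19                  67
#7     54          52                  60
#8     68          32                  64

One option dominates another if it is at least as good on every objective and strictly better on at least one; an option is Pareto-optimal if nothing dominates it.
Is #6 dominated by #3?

#3 vs #6: #3 is worse on price (38 vs 26), so it does not dominate #6.

No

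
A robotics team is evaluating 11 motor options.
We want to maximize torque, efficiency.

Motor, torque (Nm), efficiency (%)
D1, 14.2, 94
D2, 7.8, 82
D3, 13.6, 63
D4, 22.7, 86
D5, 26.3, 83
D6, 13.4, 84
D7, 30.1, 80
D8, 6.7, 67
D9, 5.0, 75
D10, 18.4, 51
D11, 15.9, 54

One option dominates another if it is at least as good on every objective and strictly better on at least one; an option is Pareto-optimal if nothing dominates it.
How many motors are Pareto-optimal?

4

D1: not dominated (best efficiency).
D2: dominated by D1 (torque 14.2≥7.8, efficiency 94≥82).
D3: dominated by D1 (torque 14.2≥13.6, efficiency 94≥63).
D4: not dominated.
D5: not dominated.
D6: dominated by D1 (torque 14.2≥13.4, efficiency 94≥84).
D7: not dominated (best torque).
D8: dominated by D1 (torque 14.2≥6.7, efficiency 94≥67).
D9: dominated by D1 (torque 14.2≥5.0, efficiency 94≥75).
D10: dominated by D4 (torque 22.7≥18.4, efficiency 86≥51).
D11: dominated by D4 (torque 22.7≥15.9, efficiency 86≥54).
Pareto-optimal: D1, D4, D5, D7 → 4.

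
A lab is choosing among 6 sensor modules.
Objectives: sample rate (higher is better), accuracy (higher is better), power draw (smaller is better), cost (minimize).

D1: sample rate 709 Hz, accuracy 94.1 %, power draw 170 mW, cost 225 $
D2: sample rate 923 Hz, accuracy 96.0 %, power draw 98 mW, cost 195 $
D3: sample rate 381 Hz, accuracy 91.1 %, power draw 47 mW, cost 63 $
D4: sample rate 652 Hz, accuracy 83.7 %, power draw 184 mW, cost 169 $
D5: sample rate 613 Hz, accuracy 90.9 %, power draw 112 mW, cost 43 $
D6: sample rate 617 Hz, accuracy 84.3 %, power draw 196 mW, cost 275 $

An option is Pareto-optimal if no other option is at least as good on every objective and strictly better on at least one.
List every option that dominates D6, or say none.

D1: sample rate 709≥617, accuracy 94.1≥84.3, power draw 170≤196, cost 225≤275 — dominates D6.
D2: sample rate 923≥617, accuracy 96.0≥84.3, power draw 98≤196, cost 195≤275 — dominates D6.
Others (D3, D4, D5) are each worse than D6 on at least one objective.

D1, D2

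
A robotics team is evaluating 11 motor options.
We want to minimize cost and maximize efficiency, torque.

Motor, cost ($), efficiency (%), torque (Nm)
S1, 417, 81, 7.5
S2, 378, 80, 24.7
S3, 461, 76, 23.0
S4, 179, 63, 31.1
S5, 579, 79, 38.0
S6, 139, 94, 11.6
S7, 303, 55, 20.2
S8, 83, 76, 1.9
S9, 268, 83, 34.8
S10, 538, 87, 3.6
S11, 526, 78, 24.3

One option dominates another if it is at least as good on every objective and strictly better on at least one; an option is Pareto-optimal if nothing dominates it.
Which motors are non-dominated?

S4, S5, S6, S8, S9

S1: dominated by S6 (cost 139≤417, efficiency 94≥81, torque 11.6≥7.5).
S2: dominated by S9 (cost 268≤378, efficiency 83≥80, torque 34.8≥24.7).
S3: dominated by S2 (cost 378≤461, efficiency 80≥76, torque 24.7≥23.0).
S4: not dominated.
S5: not dominated (best torque).
S6: not dominated (best efficiency).
S7: dominated by S4 (cost 179≤303, efficiency 63≥55, torque 31.1≥20.2).
S8: not dominated (best cost).
S9: not dominated.
S10: dominated by S6 (cost 139≤538, efficiency 94≥87, torque 11.6≥3.6).
S11: dominated by S2 (cost 378≤526, efficiency 80≥78, torque 24.7≥24.3).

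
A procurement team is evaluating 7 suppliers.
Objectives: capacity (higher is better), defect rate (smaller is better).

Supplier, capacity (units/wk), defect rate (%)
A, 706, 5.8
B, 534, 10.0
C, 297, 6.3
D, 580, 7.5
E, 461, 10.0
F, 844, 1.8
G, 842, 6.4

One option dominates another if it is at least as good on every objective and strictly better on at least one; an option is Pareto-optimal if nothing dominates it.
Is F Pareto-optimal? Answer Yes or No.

Yes

A: worse on capacity (706 vs 844).
B: worse on capacity (534 vs 844).
C: worse on capacity (297 vs 844).
D: worse on capacity (580 vs 844).
E: worse on capacity (461 vs 844).
G: worse on capacity (842 vs 844).
No option is at least as good as F on every objective and strictly better on one.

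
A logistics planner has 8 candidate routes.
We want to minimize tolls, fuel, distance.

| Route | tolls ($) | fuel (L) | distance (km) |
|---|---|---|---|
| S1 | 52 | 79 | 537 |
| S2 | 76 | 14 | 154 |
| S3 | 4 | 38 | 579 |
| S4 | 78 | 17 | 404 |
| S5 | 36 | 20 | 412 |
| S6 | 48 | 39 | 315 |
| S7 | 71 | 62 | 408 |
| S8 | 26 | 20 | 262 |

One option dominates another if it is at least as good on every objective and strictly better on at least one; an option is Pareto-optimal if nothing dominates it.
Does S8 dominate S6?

S8 vs S6: tolls 26≤48, fuel 20≤39, distance 262≤315 — S8 is at least as good on every objective with at least one strict improvement.

Yes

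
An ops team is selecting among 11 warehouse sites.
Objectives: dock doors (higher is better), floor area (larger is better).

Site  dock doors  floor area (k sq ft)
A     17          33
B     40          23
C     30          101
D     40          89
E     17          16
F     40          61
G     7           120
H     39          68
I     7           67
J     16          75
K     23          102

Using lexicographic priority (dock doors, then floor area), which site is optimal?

First maximize dock doors: best is 40, kept {B, D, F}.
Then maximize floor area: best is 89, kept {D}.

D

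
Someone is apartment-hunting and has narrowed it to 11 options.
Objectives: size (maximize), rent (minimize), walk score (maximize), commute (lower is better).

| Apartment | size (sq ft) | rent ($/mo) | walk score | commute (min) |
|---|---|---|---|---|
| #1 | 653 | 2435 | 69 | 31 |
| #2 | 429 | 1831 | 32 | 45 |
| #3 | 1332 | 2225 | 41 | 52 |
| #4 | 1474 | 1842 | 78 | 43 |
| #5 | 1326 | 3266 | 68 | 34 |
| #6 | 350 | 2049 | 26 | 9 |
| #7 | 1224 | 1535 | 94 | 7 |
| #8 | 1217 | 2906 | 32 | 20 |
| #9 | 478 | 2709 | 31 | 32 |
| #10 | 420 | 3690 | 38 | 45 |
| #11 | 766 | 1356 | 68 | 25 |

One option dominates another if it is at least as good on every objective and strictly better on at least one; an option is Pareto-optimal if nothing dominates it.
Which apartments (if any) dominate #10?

#1: size 653≥420, rent 2435≤3690, walk score 69≥38, commute 31≤45 — dominates #10.
#4: size 1474≥420, rent 1842≤3690, walk score 78≥38, commute 43≤45 — dominates #10.
#5: size 1326≥420, rent 3266≤3690, walk score 68≥38, commute 34≤45 — dominates #10.
#7: size 1224≥420, rent 1535≤3690, walk score 94≥38, commute 7≤45 — dominates #10.
#11: size 766≥420, rent 1356≤3690, walk score 68≥38, commute 25≤45 — dominates #10.
Others (#2, #3, #6, #8, #9) are each worse than #10 on at least one objective.

#1, #4, #5, #7, #11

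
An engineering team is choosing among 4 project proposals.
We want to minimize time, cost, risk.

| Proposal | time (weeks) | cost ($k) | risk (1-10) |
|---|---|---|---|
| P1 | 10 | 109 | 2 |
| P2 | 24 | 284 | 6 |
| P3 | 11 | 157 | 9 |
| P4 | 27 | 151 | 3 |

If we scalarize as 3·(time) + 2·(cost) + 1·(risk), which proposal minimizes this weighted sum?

P1: 3·10 + 2·109 + 1·2 = 250
P2: 3·24 + 2·284 + 1·6 = 646
P3: 3·11 + 2·157 + 1·9 = 356
P4: 3·27 + 2·151 + 1·3 = 386
Lowest: P1 at 250.

P1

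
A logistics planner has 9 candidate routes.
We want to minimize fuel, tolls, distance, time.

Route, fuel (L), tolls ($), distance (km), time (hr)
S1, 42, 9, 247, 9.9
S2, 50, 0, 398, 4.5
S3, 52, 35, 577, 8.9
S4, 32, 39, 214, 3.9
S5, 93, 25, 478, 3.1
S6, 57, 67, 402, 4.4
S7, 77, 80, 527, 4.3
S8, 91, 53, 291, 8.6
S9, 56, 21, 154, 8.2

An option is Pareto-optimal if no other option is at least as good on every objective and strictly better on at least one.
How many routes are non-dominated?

S1: not dominated.
S2: not dominated (best tolls).
S3: dominated by S2 (fuel 50≤52, tolls 0≤35, distance 398≤577, time 4.5≤8.9).
S4: not dominated (best fuel).
S5: not dominated (best time).
S6: dominated by S4 (fuel 32≤57, tolls 39≤67, distance 214≤402, time 3.9≤4.4).
S7: dominated by S4 (fuel 32≤77, tolls 39≤80, distance 214≤527, time 3.9≤4.3).
S8: dominated by S4 (fuel 32≤91, tolls 39≤53, distance 214≤291, time 3.9≤8.6).
S9: not dominated (best distance).
Pareto-optimal: S1, S2, S4, S5, S9 → 5.

5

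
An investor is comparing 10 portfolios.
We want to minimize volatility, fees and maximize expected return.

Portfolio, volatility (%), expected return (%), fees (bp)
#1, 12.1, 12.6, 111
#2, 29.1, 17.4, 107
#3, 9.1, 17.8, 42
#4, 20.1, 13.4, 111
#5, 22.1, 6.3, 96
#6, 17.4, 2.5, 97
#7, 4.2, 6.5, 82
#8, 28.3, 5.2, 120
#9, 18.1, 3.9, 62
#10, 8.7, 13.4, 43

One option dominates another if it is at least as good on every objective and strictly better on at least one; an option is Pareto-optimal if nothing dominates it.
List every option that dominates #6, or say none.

#3: volatility 9.1≤17.4, expected return 17.8≥2.5, fees 42≤97 — dominates #6.
#7: volatility 4.2≤17.4, expected return 6.5≥2.5, fees 82≤97 — dominates #6.
#10: volatility 8.7≤17.4, expected return 13.4≥2.5, fees 43≤97 — dominates #6.
Others (#1, #2, #4, #5, #8, #9) are each worse than #6 on at least one objective.

#3, #7, #10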